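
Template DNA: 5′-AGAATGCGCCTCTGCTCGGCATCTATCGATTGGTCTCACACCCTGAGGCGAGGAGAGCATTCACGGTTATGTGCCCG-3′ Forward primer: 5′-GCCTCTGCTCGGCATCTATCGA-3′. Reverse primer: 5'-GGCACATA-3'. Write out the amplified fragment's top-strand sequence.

Scanning the template, GCCTCTGCTCGGCATCTATCGA occurs at positions 8–29; this primer anneals to the bottom strand there with its 3' end pointing downstream.
Reverse complement of the reverse primer: TATGTGCC. This occurs on the top strand at positions 68–75.
The product is the template from position 8 through 75 (68 bp).

5'-GCCTCTGCTCGGCATCTATCGATTGGTCTCACACCCTGAGGCGAGGAGAGCATTCACGGTTATGTGCC-3'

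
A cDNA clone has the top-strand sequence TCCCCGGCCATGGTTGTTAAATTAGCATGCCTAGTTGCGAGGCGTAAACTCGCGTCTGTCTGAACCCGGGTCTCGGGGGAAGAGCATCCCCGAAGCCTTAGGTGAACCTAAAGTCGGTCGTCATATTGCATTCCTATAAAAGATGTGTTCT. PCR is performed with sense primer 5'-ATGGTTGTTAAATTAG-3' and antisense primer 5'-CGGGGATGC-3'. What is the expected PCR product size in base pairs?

Scanning the template, ATGGTTGTTAAATTAG occurs at positions 10–25; this primer anneals to the bottom strand there with its 3' end pointing downstream.
The reverse primer's reverse complement is GCATCCCCG, which matches the template at positions 84–92.
Amplicon spans positions 10–92: 83 bp.

83 bp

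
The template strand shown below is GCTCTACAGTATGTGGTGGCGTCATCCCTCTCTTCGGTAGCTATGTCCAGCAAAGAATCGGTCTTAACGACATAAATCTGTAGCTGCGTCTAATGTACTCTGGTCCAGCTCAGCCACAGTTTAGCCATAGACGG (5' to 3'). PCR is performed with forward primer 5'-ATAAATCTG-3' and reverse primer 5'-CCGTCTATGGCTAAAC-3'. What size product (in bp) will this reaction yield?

Scanning the template, ATAAATCTG occurs at positions 72–80; this primer anneals to the bottom strand there with its 3' end pointing downstream.
Taking the reverse complement of CCGTCTATGGCTAAAC gives GTTTAGCCATAGACGG, found at positions 119–134 on the template; the primer anneals here to the top strand with its 3' end pointing upstream.
Amplicon spans positions 72–134: 63 bp.

63 bp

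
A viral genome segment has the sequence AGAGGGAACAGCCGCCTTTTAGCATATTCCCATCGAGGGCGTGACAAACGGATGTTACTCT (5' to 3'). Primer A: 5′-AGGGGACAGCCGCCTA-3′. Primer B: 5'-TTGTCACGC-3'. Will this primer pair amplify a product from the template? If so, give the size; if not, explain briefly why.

Primer A (AGGGGACAGCCGCCTA) does not match the top strand, and its reverse complement TAGGCGGCTGTCCCCT does not match either.
With no annealing site for primer A, no amplification occurs.

No product — primer A has no binding site in the template.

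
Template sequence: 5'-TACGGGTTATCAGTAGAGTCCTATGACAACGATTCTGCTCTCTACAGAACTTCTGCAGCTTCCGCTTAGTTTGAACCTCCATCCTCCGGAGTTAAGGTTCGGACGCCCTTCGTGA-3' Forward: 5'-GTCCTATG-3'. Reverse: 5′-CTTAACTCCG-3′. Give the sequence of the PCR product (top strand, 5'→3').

5'-GTCCTATGACAACGATTCTGCTCTCTACAGAACTTCTGCAGCTTCCGCTTAGTTTGAACCTCCATCCTCCGGAGTTAAG-3'

Scanning the template, GTCCTATG occurs at positions 18–25; this primer anneals to the bottom strand there with its 3' end pointing downstream.
Reverse complement of the reverse primer: CGGAGTTAAG. This occurs on the top strand at positions 87–96.
The product is the template from position 18 through 96 (79 bp).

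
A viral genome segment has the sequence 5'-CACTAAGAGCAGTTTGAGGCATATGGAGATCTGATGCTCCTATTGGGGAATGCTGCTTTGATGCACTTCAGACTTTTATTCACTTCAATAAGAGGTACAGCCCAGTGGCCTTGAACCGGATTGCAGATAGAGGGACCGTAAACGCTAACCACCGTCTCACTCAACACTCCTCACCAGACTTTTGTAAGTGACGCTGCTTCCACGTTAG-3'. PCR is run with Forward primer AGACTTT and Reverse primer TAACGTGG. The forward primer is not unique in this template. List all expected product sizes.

138 bp, 32 bp

The forward primer AGACTTT matches the top strand at positions 70–76, 176–182.
The reverse primer's reverse complement is CCACGTTA, matching at positions 200–207.
Each forward site pairs with the reverse site to give a product ending at position 207: sizes 138, 32 bp.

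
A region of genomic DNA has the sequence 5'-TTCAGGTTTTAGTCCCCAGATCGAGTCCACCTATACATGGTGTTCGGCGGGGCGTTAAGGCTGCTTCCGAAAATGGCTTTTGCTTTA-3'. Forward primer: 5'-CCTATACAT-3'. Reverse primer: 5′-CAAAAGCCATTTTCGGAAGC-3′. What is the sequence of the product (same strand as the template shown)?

5'-CCTATACATGGTGTTCGGCGGGGCGTTAAGGCTGCTTCCGAAAATGGCTTTTG-3'

Scanning the template, CCTATACAT occurs at positions 30–38; this primer anneals to the bottom strand there with its 3' end pointing downstream.
Taking the reverse complement of CAAAAGCCATTTTCGGAAGC gives GCTTCCGAAAATGGCTTTTG, found at positions 63–82 on the template; the primer anneals here to the top strand with its 3' end pointing upstream.
The product is the template from position 30 through 82 (53 bp).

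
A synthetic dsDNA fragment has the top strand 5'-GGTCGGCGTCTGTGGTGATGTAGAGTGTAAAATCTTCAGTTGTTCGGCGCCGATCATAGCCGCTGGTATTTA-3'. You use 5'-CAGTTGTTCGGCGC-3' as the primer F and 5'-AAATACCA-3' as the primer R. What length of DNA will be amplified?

Forward primer CAGTTGTTCGGCGC is found on the top strand at positions 37–50.
The reverse primer's reverse complement is TGGTATTT, which matches the template at positions 64–71.
The product runs from position 37 to position 71, so its length is 71 − 37 + 1 = 35 bp.

35 bp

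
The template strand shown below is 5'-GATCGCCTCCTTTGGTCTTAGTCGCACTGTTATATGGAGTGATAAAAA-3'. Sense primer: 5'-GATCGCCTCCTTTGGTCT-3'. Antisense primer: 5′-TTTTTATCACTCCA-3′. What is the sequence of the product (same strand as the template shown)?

The forward primer matches the template at positions 1–18.
Taking the reverse complement of TTTTTATCACTCCA gives TGGAGTGATAAAAA, found at positions 35–48 on the template; the primer anneals here to the top strand with its 3' end pointing upstream.
The product is the template from position 1 through 48 (48 bp).

5'-GATCGCCTCCTTTGGTCTTAGTCGCACTGTTATATGGAGTGATAAAAA-3'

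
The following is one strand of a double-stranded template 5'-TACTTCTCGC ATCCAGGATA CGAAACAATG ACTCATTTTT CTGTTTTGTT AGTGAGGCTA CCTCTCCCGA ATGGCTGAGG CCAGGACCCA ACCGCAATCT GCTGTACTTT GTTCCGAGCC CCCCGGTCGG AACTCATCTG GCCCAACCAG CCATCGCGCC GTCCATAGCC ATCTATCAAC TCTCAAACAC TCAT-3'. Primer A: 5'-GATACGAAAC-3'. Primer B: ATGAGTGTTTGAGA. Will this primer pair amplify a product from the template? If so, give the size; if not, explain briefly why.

Yes — a 178 bp product.

Primer A (GATACGAAAC) matches the top strand at positions 17–26; it acts as a forward primer.
Primer B's reverse complement is TCTCAAACACTCAT, matching the top strand at positions 181–194; it acts as a reverse primer.
The 3' ends face each other across positions 17–194, giving a 178 bp product.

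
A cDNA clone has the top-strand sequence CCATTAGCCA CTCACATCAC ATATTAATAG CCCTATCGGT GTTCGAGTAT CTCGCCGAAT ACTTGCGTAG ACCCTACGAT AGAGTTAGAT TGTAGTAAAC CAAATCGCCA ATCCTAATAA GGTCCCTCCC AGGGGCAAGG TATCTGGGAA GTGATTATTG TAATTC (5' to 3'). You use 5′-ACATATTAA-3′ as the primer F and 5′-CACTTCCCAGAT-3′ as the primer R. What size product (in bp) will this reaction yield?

Forward primer ACATATTAA is found on the top strand at positions 19–27.
The reverse primer's reverse complement is ATCTGGGAAGTG, which matches the template at positions 142–153.
The product runs from position 19 to position 153, so its length is 153 − 19 + 1 = 135 bp.

135 bp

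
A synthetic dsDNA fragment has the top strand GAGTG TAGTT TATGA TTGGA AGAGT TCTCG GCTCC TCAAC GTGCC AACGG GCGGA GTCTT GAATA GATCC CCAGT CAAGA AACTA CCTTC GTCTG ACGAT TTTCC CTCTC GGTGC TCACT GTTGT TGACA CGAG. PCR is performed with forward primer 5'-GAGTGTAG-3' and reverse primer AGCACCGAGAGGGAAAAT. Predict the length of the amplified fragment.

Forward primer GAGTGTAG is found on the top strand at positions 1–8.
The reverse primer's reverse complement is ATTTTCCCTCTCGGTGCT, which matches the template at positions 99–116.
Product length = (reverse-primer end) − (forward-primer start) + 1 = 116 − 1 + 1 = 116 bp.

116 bp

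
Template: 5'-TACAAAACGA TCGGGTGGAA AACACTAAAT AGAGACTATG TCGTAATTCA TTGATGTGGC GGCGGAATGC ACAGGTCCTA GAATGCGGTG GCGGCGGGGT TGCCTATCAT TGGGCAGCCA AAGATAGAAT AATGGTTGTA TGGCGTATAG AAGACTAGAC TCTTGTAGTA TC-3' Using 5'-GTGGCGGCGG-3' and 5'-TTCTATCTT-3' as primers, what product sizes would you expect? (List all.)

The forward primer GTGGCGGCGG matches the top strand at positions 56–65, 88–97.
The reverse primer's reverse complement is AAGATAGAA, matching at positions 121–129.
Each forward site pairs with the reverse site to give a product ending at position 129: sizes 74, 42 bp.

74 bp, 42 bp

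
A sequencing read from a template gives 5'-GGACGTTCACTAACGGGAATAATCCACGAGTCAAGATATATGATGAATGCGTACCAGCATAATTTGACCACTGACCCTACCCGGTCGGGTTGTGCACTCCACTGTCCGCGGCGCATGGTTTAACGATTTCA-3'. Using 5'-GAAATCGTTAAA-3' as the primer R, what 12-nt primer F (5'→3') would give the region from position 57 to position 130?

The reverse primer's reverse complement TTTAACGATTTC matches the template at positions 119–130; the product starts at position 57.
The forward primer is identical to the top strand over positions 57–68: GCATAATTTGAC.

5'-GCATAATTTGAC-3'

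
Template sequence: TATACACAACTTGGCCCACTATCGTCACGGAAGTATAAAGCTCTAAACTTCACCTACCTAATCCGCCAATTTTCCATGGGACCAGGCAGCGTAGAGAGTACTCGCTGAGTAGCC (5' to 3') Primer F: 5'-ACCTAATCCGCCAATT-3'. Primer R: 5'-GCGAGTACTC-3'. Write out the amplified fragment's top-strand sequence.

The forward primer matches the template at positions 56–71.
Taking the reverse complement of GCGAGTACTC gives GAGTACTCGC, found at positions 96–105 on the template; the primer anneals here to the top strand with its 3' end pointing upstream.
The product is the template from position 56 through 105 (50 bp).

5'-ACCTAATCCGCCAATTTTCCATGGGACCAGGCAGCGTAGAGAGTACTCGC-3'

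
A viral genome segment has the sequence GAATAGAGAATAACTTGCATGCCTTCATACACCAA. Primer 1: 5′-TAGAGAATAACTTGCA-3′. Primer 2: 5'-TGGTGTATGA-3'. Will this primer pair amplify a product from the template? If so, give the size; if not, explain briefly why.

Yes — a 31 bp product.

Primer 1 (TAGAGAATAACTTGCA) matches the top strand at positions 4–19; it acts as a forward primer.
Primer 2's reverse complement is TCATACACCA, matching the top strand at positions 25–34; it acts as a reverse primer.
The 3' ends face each other across positions 4–34, giving a 31 bp product.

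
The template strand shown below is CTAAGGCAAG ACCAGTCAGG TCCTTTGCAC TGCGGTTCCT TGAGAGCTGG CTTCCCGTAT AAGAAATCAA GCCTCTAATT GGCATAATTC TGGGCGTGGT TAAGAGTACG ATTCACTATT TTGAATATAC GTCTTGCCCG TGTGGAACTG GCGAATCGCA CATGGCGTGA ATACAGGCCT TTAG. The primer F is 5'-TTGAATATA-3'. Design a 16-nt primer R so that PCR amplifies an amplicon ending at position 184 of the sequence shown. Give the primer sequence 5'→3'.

5'-CTAAAGGCCTGTATTC-3'

The forward primer binds at positions 121–129; the product's 3' end on the top strand is position 184.
The reverse primer anneals to the top strand over positions 169–184, i.e. to GAATACAGGCCTTTAG.
Its sequence written 5'→3' is the reverse complement: CTAAAGGCCTGTATTC.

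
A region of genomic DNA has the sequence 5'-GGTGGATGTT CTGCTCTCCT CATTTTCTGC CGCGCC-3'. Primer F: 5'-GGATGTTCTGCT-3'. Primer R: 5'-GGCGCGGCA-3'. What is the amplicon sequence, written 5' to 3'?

Forward primer GGATGTTCTGCT is found on the top strand at positions 4–15.
Taking the reverse complement of GGCGCGGCA gives TGCCGCGCC, found at positions 28–36 on the template; the primer anneals here to the top strand with its 3' end pointing upstream.
The product is the template from position 4 through 36 (33 bp).

5'-GGATGTTCTGCTCTCCTCATTTTCTGCCGCGCC-3'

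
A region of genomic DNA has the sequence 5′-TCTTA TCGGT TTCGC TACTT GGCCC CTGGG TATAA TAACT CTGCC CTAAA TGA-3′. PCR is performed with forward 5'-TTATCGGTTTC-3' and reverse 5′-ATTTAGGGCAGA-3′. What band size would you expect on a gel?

49 bp

Forward primer TTATCGGTTTC is found on the top strand at positions 3–13.
Taking the reverse complement of ATTTAGGGCAGA gives TCTGCCCTAAAT, found at positions 40–51 on the template; the primer anneals here to the top strand with its 3' end pointing upstream.
The product runs from position 3 to position 51, so its length is 51 − 3 + 1 = 49 bp.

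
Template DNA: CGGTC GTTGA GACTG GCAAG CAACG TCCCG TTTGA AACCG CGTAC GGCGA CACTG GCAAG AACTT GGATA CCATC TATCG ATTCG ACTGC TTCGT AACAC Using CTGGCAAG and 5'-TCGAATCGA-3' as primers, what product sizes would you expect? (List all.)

The forward primer CTGGCAAG matches the top strand at positions 13–20, 53–60.
The reverse primer's reverse complement is TCGATTCGA, matching at positions 78–86.
Each forward site pairs with the reverse site to give a product ending at position 86: sizes 74, 34 bp.

74 bp, 34 bp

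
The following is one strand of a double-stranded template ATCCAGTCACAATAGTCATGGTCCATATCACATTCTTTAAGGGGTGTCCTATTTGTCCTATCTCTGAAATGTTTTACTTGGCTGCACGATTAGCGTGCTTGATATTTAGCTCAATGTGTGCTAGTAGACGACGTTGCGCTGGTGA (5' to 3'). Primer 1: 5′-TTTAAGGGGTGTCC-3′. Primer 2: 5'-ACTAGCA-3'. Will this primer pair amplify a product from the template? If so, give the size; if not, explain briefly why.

Primer 1 (TTTAAGGGGTGTCC) matches the top strand at positions 36–49; it acts as a forward primer.
Primer 2's reverse complement is TGCTAGT, matching the top strand at positions 119–125; it acts as a reverse primer.
The 3' ends face each other across positions 36–125, giving a 90 bp product.

Yes — a 90 bp product.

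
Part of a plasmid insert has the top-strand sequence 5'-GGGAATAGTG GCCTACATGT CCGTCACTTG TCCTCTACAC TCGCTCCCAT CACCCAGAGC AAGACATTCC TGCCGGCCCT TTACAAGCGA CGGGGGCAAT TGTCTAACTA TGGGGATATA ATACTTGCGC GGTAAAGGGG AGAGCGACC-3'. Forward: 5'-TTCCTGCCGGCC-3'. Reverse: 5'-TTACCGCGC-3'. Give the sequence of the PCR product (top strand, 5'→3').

5'-TTCCTGCCGGCCCTTTACAAGCGACGGGGGCAATTGTCTAACTATGGGGATATAATACTTGCGCGGTAA-3'

Forward primer TTCCTGCCGGCC is found on the top strand at positions 67–78.
Taking the reverse complement of TTACCGCGC gives GCGCGGTAA, found at positions 127–135 on the template; the primer anneals here to the top strand with its 3' end pointing upstream.
The product is the template from position 67 through 135 (69 bp).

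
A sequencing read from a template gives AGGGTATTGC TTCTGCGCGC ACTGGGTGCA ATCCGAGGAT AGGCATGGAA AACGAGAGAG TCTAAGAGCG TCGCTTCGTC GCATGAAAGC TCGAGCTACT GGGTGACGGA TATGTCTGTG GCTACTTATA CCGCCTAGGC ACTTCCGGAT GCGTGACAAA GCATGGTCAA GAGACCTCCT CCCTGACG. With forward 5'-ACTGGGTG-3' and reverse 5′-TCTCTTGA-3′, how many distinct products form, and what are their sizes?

Two products: 154 bp, 77 bp

The forward primer ACTGGGTG matches the top strand at positions 21–28, 98–105.
The reverse primer's reverse complement is TCAAGAGA, matching at positions 167–174.
Each forward site pairs with the reverse site to give a product ending at position 174: sizes 154, 77 bp.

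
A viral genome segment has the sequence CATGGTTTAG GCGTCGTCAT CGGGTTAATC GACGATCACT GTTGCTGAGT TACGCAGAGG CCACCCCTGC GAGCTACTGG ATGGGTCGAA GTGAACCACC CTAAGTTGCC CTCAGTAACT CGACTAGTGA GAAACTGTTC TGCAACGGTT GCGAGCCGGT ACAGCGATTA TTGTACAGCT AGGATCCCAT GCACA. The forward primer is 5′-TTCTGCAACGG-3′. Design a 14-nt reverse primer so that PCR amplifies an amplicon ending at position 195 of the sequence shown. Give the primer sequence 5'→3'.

5'-TGTGCATGGGATCC-3'

The forward primer binds at positions 138–148; the product's 3' end on the top strand is position 195.
The reverse primer anneals to the top strand over positions 182–195, i.e. to GGATCCCATGCACA.
Its sequence written 5'→3' is the reverse complement: TGTGCATGGGATCC.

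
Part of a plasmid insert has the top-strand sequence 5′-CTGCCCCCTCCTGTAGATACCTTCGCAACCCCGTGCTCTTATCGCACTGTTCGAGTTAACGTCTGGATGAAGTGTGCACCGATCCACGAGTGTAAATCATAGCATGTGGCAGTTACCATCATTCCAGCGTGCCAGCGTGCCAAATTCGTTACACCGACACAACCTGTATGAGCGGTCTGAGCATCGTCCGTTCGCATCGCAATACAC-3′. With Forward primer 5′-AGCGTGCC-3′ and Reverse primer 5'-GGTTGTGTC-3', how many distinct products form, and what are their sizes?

Two products: 39 bp, 31 bp

The forward primer AGCGTGCC matches the top strand at positions 126–133, 134–141.
The reverse primer's reverse complement is GACACAACC, matching at positions 156–164.
Each forward site pairs with the reverse site to give a product ending at position 164: sizes 39, 31 bp.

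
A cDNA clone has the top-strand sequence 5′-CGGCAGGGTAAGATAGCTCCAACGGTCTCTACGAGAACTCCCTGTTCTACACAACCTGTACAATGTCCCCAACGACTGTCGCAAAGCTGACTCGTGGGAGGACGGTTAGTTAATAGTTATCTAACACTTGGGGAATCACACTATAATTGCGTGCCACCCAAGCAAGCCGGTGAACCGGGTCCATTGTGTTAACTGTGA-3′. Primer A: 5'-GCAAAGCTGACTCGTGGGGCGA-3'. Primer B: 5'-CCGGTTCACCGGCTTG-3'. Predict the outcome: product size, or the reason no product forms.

Primer A (GCAAAGCTGACTCGTGGGGCGA) does not match the top strand, and its reverse complement TCGCCCCACGAGTCAGCTTTGC does not match either.
With no annealing site for primer A, no amplification occurs.

No product — primer A has no binding site in the template.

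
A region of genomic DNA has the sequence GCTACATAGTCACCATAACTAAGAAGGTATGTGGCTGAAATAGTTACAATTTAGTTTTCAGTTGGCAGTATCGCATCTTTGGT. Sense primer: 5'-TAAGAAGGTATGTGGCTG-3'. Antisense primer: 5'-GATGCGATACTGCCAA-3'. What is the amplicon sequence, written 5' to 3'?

The forward primer matches the template at positions 20–37.
Reverse complement of the reverse primer: TTGGCAGTATCGCATC. This occurs on the top strand at positions 62–77.
The product is the template from position 20 through 77 (58 bp).

5'-TAAGAAGGTATGTGGCTGAAATAGTTACAATTTAGTTTTCAGTTGGCAGTATCGCATC-3'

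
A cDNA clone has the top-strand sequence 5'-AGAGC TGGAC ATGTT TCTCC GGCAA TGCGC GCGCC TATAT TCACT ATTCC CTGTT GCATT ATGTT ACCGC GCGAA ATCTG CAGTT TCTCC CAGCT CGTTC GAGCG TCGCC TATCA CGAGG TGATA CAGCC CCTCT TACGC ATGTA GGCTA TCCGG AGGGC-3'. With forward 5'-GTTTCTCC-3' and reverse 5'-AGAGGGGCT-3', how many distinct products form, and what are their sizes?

The forward primer GTTTCTCC matches the top strand at positions 13–20, 83–90.
The reverse primer's reverse complement is AGCCCCTCT, matching at positions 127–135.
Each forward site pairs with the reverse site to give a product ending at position 135: sizes 123, 53 bp.

Two products: 123 bp, 53 bp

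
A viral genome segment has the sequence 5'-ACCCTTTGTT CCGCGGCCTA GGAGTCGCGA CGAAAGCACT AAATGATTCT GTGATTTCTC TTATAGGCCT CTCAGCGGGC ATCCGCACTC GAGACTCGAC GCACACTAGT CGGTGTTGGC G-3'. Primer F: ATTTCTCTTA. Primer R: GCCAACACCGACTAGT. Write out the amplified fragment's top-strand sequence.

5'-ATTTCTCTTATAGGCCTCTCAGCGGGCATCCGCACTCGAGACTCGACGCACACTAGTCGGTGTTGGC-3'

Forward primer ATTTCTCTTA is found on the top strand at positions 54–63.
The reverse primer's reverse complement is ACTAGTCGGTGTTGGC, which matches the template at positions 105–120.
The product is the template from position 54 through 120 (67 bp).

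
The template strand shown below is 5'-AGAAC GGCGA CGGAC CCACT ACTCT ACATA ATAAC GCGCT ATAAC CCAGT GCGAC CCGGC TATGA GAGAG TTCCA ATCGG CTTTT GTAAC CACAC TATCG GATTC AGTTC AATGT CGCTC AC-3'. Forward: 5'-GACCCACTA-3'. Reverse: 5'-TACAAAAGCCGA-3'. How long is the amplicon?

76 bp

Forward primer GACCCACTA is found on the top strand at positions 13–21.
Taking the reverse complement of TACAAAAGCCGA gives TCGGCTTTTGTA, found at positions 77–88 on the template; the primer anneals here to the top strand with its 3' end pointing upstream.
Product length = (reverse-primer end) − (forward-primer start) + 1 = 88 − 13 + 1 = 76 bp.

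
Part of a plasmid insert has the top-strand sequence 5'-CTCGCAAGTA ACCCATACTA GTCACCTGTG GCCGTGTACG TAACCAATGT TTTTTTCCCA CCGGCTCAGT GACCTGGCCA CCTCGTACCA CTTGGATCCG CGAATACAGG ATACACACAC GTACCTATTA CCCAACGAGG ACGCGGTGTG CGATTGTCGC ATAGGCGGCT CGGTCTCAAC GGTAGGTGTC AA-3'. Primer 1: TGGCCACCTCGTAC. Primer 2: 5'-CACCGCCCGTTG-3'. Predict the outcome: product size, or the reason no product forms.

Primer 2 (CACCGCCCGTTG) does not match the top strand, and its reverse complement CAACGGGCGGTG does not match either.
With no annealing site for primer 2, no amplification occurs.

No product — primer 2 has no binding site in the template.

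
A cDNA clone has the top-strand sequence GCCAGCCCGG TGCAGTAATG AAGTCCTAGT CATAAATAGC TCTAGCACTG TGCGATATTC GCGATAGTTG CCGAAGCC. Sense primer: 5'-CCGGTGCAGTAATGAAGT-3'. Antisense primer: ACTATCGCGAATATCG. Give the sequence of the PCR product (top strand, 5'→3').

The forward primer matches the template at positions 7–24.
The reverse primer's reverse complement is CGATATTCGCGATAGT, which matches the template at positions 53–68.
The product is the template from position 7 through 68 (62 bp).

5'-CCGGTGCAGTAATGAAGTCCTAGTCATAAATAGCTCTAGCACTGTGCGATATTCGCGATAGT-3'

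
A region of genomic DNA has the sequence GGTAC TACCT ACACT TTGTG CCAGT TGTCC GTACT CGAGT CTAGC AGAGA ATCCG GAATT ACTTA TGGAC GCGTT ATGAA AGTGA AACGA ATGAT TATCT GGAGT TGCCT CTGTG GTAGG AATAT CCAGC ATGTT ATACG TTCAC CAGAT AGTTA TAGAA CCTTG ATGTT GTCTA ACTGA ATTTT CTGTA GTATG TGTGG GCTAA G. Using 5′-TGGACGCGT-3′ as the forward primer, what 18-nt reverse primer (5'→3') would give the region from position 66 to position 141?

5'-ACGTATAACATGCTGGAT-3'

The product's 3' end on the top strand is position 141.
The reverse primer anneals to the top strand over positions 124–141, i.e. to ATCCAGCATGTTATACGT.
Its sequence written 5'→3' is the reverse complement: ACGTATAACATGCTGGAT.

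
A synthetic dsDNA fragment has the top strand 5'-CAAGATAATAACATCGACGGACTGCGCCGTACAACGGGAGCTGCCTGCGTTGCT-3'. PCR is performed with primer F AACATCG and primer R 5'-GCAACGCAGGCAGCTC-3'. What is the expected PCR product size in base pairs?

The forward primer matches the template at positions 10–16.
Reverse complement of the reverse primer: GAGCTGCCTGCGTTGC. This occurs on the top strand at positions 38–53.
Amplicon spans positions 10–53: 44 bp.

44 bp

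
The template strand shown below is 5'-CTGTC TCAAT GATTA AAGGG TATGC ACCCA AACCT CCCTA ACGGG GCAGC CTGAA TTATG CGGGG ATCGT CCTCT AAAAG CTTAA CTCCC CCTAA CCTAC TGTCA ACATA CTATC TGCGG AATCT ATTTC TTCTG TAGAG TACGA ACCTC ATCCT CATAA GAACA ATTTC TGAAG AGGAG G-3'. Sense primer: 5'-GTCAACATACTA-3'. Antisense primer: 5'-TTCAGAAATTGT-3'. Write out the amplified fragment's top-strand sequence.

5'-GTCAACATACTATCTGCGGAATCTATTTCTTCTGTAGAGTACGAACCTCATCCTCATAAGAACAATTTCTGAA-3'

Scanning the template, GTCAACATACTA occurs at positions 102–113; this primer anneals to the bottom strand there with its 3' end pointing downstream.
Reverse complement of the reverse primer: ACAATTTCTGAA. This occurs on the top strand at positions 163–174.
The product is the template from position 102 through 174 (73 bp).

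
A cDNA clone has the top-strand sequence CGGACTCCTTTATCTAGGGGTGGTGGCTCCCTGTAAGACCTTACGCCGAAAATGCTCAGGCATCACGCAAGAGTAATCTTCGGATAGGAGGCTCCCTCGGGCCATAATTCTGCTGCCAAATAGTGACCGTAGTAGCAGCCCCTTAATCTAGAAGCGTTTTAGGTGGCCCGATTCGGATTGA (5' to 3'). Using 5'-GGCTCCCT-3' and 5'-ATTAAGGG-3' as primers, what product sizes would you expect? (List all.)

123 bp, 58 bp

The forward primer GGCTCCCT matches the top strand at positions 25–32, 90–97.
The reverse primer's reverse complement is CCCTTAAT, matching at positions 140–147.
Each forward site pairs with the reverse site to give a product ending at position 147: sizes 123, 58 bp.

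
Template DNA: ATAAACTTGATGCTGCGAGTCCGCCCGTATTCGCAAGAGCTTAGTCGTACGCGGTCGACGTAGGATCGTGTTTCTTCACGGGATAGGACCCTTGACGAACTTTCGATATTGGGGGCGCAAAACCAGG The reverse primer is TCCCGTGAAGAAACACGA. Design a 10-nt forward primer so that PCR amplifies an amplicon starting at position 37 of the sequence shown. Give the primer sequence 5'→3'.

The reverse primer's reverse complement TCGTGTTTCTTCACGGGA matches the template at positions 66–83; the product starts at position 37.
The forward primer is identical to the top strand over positions 37–46: GAGCTTAGTC.

5'-GAGCTTAGTC-3'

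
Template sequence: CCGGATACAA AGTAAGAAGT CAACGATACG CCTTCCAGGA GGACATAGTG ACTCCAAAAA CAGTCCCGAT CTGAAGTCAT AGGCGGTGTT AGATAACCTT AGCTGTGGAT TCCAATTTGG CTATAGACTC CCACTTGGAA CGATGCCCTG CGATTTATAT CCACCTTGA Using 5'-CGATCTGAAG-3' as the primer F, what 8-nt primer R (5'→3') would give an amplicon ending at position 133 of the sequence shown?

The forward primer binds at positions 67–76; the product's 3' end on the top strand is position 133.
The reverse primer anneals to the top strand over positions 126–133, i.e. to GACTCCCA.
Its sequence written 5'→3' is the reverse complement: TGGGAGTC.

5'-TGGGAGTC-3'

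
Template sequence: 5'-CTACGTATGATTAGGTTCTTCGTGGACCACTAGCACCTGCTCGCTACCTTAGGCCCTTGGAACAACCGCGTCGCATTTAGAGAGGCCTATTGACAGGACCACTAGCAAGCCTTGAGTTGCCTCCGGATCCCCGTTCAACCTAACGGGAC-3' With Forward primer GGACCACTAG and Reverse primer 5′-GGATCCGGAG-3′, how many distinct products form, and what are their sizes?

Two products: 107 bp, 35 bp

The forward primer GGACCACTAG matches the top strand at positions 24–33, 96–105.
The reverse primer's reverse complement is CTCCGGATCC, matching at positions 121–130.
Each forward site pairs with the reverse site to give a product ending at position 130: sizes 107, 35 bp.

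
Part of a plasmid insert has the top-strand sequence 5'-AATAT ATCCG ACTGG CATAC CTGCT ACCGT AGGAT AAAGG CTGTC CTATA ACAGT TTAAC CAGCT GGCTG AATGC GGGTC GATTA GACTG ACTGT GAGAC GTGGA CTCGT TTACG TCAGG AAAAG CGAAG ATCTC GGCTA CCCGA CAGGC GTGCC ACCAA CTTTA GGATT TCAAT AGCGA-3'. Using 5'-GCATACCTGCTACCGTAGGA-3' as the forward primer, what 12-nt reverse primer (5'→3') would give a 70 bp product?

The forward primer binds at positions 15–34, so a 70 bp product ends at position 15 + 70 − 1 = 84.
The reverse primer anneals to the top strand over positions 73–84, i.e. to TGCGGGTCGATT.
Its sequence written 5'→3' is the reverse complement: AATCGACCCGCA.

5'-AATCGACCCGCA-3'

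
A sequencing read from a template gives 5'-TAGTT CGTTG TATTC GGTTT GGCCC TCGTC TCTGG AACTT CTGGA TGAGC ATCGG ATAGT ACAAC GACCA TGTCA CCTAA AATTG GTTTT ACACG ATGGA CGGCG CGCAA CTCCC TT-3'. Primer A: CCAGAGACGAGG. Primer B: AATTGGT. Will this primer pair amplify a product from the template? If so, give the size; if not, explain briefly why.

Primer A (CCAGAGACGAGG) has reverse complement CCTCGTCTCTGG, which matches the top strand at positions 24–35; primer A anneals to the top strand there with its 3' end pointing upstream toward position 24.
Primer B (AATTGGT) matches the top strand directly at positions 81–87; it anneals to the bottom strand with its 3' end pointing downstream toward position 87.
The 3' ends diverge (primer A extends toward position 1, primer B toward position 117), so the primers never converge on a shared product.

No product — the primers' 3' ends point away from each other.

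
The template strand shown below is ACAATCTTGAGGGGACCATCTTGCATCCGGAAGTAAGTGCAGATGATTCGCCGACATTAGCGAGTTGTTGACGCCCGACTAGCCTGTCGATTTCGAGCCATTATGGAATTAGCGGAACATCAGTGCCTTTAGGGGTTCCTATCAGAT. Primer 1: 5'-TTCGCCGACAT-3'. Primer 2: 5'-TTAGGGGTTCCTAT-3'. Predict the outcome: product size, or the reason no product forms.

Primer 1 (TTCGCCGACAT) matches the top strand at positions 47–57 (3' end points downstream).
Primer 2 (TTAGGGGTTCCTAT) also matches the top strand directly, at positions 129–142 — its reverse complement ATAGGAACCCCTAA is not present.
Both primers anneal to the bottom strand with 3' ends pointing the same way, so neither can prime synthesis back toward the other.

No product — both primers anneal to the same strand and extend in the same direction.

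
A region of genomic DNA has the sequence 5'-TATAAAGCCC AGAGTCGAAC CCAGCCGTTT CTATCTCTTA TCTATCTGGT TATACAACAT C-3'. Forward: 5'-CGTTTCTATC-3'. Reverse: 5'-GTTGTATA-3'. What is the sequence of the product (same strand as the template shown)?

5'-CGTTTCTATCTCTTATCTATCTGGTTATACAAC-3'

The forward primer matches the template at positions 26–35.
Reverse complement of the reverse primer: TATACAAC. This occurs on the top strand at positions 51–58.
The product is the template from position 26 through 58 (33 bp).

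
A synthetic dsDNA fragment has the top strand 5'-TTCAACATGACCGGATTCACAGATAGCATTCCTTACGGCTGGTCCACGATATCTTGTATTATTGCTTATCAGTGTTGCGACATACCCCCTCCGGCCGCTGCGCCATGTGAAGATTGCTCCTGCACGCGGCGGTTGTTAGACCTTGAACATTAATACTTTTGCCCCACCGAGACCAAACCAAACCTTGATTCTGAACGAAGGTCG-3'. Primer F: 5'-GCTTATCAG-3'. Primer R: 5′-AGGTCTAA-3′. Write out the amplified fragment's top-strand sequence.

5'-GCTTATCAGTGTTGCGACATACCCCCTCCGGCCGCTGCGCCATGTGAAGATTGCTCCTGCACGCGGCGGTTGTTAGACCT-3'

Scanning the template, GCTTATCAG occurs at positions 64–72; this primer anneals to the bottom strand there with its 3' end pointing downstream.
Reverse complement of the reverse primer: TTAGACCT. This occurs on the top strand at positions 136–143.
The product is the template from position 64 through 143 (80 bp).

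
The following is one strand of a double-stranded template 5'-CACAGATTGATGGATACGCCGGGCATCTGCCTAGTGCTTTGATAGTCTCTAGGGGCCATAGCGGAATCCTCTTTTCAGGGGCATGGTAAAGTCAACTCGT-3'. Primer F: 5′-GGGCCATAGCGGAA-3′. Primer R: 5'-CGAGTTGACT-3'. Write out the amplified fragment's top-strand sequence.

5'-GGGCCATAGCGGAATCCTCTTTTCAGGGGCATGGTAAAGTCAACTCG-3'

The forward primer matches the template at positions 53–66.
Taking the reverse complement of CGAGTTGACT gives AGTCAACTCG, found at positions 90–99 on the template; the primer anneals here to the top strand with its 3' end pointing upstream.
The product is the template from position 53 through 99 (47 bp).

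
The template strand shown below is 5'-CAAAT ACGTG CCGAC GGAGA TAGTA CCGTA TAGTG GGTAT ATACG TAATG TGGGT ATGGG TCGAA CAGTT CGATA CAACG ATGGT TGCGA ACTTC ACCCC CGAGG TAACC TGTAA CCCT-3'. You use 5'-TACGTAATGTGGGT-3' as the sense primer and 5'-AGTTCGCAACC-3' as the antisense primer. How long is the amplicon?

52 bp

Forward primer TACGTAATGTGGGT is found on the top strand at positions 42–55.
The reverse primer's reverse complement is GGTTGCGAACT, which matches the template at positions 83–93.
The product runs from position 42 to position 93, so its length is 93 − 42 + 1 = 52 bp.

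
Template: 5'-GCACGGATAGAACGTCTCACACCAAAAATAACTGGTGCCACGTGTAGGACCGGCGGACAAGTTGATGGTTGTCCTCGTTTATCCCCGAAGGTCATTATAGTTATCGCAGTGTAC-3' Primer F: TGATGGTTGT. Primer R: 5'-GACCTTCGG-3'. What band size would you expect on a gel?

The forward primer matches the template at positions 63–72.
The reverse primer's reverse complement is CCGAAGGTC, which matches the template at positions 85–93.
The product runs from position 63 to position 93, so its length is 93 − 63 + 1 = 31 bp.

31 bp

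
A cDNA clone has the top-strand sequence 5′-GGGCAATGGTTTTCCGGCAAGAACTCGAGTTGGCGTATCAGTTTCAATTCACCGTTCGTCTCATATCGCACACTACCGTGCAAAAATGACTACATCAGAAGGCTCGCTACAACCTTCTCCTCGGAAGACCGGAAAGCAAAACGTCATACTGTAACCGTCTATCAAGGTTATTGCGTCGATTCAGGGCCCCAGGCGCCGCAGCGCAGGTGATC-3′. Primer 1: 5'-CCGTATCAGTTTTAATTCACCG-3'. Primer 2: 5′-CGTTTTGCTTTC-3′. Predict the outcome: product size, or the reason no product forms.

No product — primer 1 has no binding site in the template.

Primer 1 (CCGTATCAGTTTTAATTCACCG) does not match the top strand, and its reverse complement CGGTGAATTAAAACTGATACGG does not match either.
With no annealing site for primer 1, no amplification occurs.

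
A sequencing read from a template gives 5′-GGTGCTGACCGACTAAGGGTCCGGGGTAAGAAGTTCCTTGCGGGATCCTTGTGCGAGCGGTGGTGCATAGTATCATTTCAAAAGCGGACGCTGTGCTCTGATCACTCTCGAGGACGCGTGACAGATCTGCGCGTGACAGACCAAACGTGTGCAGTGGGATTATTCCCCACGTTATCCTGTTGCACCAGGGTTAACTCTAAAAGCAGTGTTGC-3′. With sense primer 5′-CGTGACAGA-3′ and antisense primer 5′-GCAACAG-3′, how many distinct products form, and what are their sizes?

Two products: 67 bp, 52 bp

The forward primer CGTGACAGA matches the top strand at positions 117–125, 132–140.
The reverse primer's reverse complement is CTGTTGC, matching at positions 177–183.
Each forward site pairs with the reverse site to give a product ending at position 183: sizes 67, 52 bp.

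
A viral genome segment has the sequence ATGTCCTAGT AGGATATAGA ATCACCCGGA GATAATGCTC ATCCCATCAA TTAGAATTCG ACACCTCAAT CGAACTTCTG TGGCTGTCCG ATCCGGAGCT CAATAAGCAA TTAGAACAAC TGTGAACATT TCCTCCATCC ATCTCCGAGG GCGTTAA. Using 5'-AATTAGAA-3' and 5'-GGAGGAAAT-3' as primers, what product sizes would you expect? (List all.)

88 bp, 28 bp

The forward primer AATTAGAA matches the top strand at positions 49–56, 109–116.
The reverse primer's reverse complement is ATTTCCTCC, matching at positions 128–136.
Each forward site pairs with the reverse site to give a product ending at position 136: sizes 88, 28 bp.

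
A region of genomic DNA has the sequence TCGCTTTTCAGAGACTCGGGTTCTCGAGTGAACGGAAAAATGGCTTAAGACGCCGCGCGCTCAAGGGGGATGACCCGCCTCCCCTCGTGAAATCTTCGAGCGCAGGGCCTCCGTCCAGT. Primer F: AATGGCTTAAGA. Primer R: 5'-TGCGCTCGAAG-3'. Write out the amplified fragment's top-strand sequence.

5'-AATGGCTTAAGACGCCGCGCGCTCAAGGGGGATGACCCGCCTCCCCTCGTGAAATCTTCGAGCGCA-3'

Scanning the template, AATGGCTTAAGA occurs at positions 39–50; this primer anneals to the bottom strand there with its 3' end pointing downstream.
Reverse complement of the reverse primer: CTTCGAGCGCA. This occurs on the top strand at positions 94–104.
The product is the template from position 39 through 104 (66 bp).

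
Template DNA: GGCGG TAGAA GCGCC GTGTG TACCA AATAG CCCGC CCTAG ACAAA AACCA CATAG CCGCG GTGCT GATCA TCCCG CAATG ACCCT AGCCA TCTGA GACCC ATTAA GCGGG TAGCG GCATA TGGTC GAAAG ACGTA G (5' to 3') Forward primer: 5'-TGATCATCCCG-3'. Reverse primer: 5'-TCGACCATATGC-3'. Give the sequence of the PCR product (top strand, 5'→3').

The forward primer matches the template at positions 65–75.
Reverse complement of the reverse primer: GCATATGGTCGA. This occurs on the top strand at positions 116–127.
The product is the template from position 65 through 127 (63 bp).

5'-TGATCATCCCGCAATGACCCTAGCCATCTGAGACCCATTAAGCGGGTAGCGGCATATGGTCGA-3'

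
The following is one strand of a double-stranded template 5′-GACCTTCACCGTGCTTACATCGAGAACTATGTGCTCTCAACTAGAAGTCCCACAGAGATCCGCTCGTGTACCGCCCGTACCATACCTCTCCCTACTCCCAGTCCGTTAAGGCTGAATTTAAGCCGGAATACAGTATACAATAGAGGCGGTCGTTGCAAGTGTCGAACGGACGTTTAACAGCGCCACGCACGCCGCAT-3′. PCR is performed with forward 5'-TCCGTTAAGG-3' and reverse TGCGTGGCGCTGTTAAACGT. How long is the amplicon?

88 bp

Forward primer TCCGTTAAGG is found on the top strand at positions 102–111.
Reverse complement of the reverse primer: ACGTTTAACAGCGCCACGCA. This occurs on the top strand at positions 170–189.
Product length = (reverse-primer end) − (forward-primer start) + 1 = 189 − 102 + 1 = 88 bp.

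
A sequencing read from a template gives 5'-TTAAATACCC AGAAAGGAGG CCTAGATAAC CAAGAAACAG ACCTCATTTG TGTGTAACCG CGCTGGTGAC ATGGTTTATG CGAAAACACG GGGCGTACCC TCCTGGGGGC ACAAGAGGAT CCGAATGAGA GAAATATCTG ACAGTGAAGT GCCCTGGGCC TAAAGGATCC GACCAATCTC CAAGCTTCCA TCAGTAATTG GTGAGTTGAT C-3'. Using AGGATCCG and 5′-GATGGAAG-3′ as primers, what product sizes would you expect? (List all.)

The forward primer AGGATCCG matches the top strand at positions 116–123, 164–171.
The reverse primer's reverse complement is CTTCCATC, matching at positions 185–192.
Each forward site pairs with the reverse site to give a product ending at position 192: sizes 77, 29 bp.

77 bp, 29 bp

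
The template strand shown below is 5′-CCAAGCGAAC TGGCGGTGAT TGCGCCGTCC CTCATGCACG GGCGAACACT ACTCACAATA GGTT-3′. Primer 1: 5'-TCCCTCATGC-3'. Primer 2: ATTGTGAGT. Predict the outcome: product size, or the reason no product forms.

Yes — a 32 bp product.

Primer 1 (TCCCTCATGC) matches the top strand at positions 28–37; it acts as a forward primer.
Primer 2's reverse complement is ACTCACAAT, matching the top strand at positions 51–59; it acts as a reverse primer.
The 3' ends face each other across positions 28–59, giving a 32 bp product.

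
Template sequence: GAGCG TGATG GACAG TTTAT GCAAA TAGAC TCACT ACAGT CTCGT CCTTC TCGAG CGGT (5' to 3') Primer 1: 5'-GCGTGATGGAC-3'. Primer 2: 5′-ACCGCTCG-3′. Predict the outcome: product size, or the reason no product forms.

Yes — a 57 bp product.

Primer 1 (GCGTGATGGAC) matches the top strand at positions 3–13; it acts as a forward primer.
Primer 2's reverse complement is CGAGCGGT, matching the top strand at positions 52–59; it acts as a reverse primer.
The 3' ends face each other across positions 3–59, giving a 57 bp product.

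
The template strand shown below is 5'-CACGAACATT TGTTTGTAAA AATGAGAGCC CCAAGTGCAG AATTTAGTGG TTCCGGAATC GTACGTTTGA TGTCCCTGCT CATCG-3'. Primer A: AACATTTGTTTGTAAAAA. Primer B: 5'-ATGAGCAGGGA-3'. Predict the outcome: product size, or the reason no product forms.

Primer A (AACATTTGTTTGTAAAAA) matches the top strand at positions 5–22; it acts as a forward primer.
Primer B's reverse complement is TCCCTGCTCAT, matching the top strand at positions 73–83; it acts as a reverse primer.
The 3' ends face each other across positions 5–83, giving a 79 bp product.

Yes — a 79 bp product.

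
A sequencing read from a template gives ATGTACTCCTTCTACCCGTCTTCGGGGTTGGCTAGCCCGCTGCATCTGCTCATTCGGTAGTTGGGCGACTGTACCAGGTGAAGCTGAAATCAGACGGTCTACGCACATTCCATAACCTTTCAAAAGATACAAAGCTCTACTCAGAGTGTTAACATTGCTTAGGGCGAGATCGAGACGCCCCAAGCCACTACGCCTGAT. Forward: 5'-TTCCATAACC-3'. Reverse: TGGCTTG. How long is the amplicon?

80 bp

Scanning the template, TTCCATAACC occurs at positions 108–117; this primer anneals to the bottom strand there with its 3' end pointing downstream.
Taking the reverse complement of TGGCTTG gives CAAGCCA, found at positions 181–187 on the template; the primer anneals here to the top strand with its 3' end pointing upstream.
The product runs from position 108 to position 187, so its length is 187 − 108 + 1 = 80 bp.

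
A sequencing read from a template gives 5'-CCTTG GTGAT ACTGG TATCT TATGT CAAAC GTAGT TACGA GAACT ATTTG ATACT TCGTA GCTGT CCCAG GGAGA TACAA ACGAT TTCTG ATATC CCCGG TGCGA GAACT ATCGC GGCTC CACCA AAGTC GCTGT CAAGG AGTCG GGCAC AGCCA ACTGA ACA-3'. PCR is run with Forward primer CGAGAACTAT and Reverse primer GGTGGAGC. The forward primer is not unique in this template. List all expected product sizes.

The forward primer CGAGAACTAT matches the top strand at positions 38–47, 103–112.
The reverse primer's reverse complement is GCTCCACC, matching at positions 117–124.
Each forward site pairs with the reverse site to give a product ending at position 124: sizes 87, 22 bp.

87 bp, 22 bp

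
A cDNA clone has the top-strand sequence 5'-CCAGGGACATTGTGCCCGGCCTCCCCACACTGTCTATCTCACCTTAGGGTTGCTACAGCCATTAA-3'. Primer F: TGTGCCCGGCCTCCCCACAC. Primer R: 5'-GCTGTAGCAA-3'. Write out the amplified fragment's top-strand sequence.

5'-TGTGCCCGGCCTCCCCACACTGTCTATCTCACCTTAGGGTTGCTACAGC-3'

The forward primer matches the template at positions 11–30.
The reverse primer's reverse complement is TTGCTACAGC, which matches the template at positions 50–59.
The product is the template from position 11 through 59 (49 bp).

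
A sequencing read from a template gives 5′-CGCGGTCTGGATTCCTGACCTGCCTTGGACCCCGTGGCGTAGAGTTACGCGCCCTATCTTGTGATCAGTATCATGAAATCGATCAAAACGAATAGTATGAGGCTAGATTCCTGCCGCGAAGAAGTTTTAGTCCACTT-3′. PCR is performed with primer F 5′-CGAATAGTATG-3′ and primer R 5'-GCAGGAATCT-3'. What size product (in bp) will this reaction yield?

Forward primer CGAATAGTATG is found on the top strand at positions 89–99.
Taking the reverse complement of GCAGGAATCT gives AGATTCCTGC, found at positions 105–114 on the template; the primer anneals here to the top strand with its 3' end pointing upstream.
Product length = (reverse-primer end) − (forward-primer start) + 1 = 114 − 89 + 1 = 26 bp.

26 bp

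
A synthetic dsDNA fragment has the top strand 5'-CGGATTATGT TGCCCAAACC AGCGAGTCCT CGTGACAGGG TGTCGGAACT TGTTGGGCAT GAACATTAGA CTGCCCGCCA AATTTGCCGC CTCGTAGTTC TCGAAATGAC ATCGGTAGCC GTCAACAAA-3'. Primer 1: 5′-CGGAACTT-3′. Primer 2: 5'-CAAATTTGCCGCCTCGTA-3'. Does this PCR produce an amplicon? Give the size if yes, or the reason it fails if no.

Primer 1 (CGGAACTT) matches the top strand at positions 44–51 (3' end points downstream).
Primer 2 (CAAATTTGCCGCCTCGTA) also matches the top strand directly, at positions 79–96 — its reverse complement TACGAGGCGGCAAATTTG is not present.
Both primers anneal to the bottom strand with 3' ends pointing the same way, so neither can prime synthesis back toward the other.

No product — both primers anneal to the same strand and extend in the same direction.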